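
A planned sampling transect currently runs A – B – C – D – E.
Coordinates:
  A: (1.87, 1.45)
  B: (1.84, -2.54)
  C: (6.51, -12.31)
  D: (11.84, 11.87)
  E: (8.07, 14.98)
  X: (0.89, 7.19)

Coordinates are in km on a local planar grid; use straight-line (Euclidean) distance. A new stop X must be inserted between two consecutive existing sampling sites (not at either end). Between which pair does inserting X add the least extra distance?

Added distance for inserting X between each consecutive pair:
A–B: 11.6 km
B–C: 19.2 km
C–D: 7.4 km
D–E: 17.6 km
Smallest added distance is 7.4 km, inserting between C and D.

between C and D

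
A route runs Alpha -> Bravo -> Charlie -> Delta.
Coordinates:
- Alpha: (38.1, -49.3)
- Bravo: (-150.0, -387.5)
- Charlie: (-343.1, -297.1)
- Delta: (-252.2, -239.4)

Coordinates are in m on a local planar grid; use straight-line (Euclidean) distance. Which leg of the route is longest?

Alpha–Bravo

Leg distances:
Alpha→Bravo: 387.0 m
Bravo→Charlie: 213.2 m
Charlie→Delta: 107.7 m
The longest leg is Alpha–Bravo at 387.0 m.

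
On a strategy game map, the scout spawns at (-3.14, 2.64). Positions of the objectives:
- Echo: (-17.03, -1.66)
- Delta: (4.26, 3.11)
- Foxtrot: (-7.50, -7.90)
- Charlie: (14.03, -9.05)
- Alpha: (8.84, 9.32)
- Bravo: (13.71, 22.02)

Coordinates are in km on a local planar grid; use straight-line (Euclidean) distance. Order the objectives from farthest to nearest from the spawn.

Distance from the spawn at (-3.14, 2.64) to each:
Bravo (13.71, 22.02): 25.7 km
Charlie (14.03, -9.05): 20.8 km
Echo (-17.03, -1.66): 14.5 km
Alpha (8.84, 9.32): 13.7 km
Foxtrot (-7.50, -7.90): 11.4 km
Delta (4.26, 3.11): 7.4 km

Bravo, Charlie, Echo, Alpha, Foxtrot, Delta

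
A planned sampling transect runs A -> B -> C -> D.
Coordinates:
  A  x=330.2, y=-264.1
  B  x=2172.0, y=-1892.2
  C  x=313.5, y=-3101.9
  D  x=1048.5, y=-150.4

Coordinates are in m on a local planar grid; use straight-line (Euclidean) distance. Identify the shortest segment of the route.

B–C

Leg distances:
A→B: 2458.2 m
B→C: 2217.5 m
C→D: 3041.6 m
The shortest leg is B–C at 2217.5 m.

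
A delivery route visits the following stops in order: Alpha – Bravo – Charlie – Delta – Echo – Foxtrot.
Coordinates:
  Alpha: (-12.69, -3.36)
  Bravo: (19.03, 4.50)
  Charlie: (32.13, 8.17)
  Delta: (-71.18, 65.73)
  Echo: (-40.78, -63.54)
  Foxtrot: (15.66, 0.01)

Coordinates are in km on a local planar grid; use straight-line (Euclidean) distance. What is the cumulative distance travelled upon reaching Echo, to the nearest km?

297 km

Leg distances:
Alpha→Bravo: 32.7 km  (cumulative 32.7 km)
Bravo→Charlie: 13.6 km  (cumulative 46.3 km)
Charlie→Delta: 118.3 km  (cumulative 164.5 km)
Delta→Echo: 132.8 km  (cumulative 297.3 km)
Cumulative distance at Echo ≈ 297 km.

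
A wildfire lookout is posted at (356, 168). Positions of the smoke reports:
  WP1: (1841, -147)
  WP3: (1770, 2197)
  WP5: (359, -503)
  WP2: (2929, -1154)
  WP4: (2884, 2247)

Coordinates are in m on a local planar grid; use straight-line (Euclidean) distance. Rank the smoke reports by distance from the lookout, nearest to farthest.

WP5, WP1, WP3, WP2, WP4

Distances from the lookout:
WP5 (359, -503): 671.0 m
WP1 (1841, -147): 1518.0 m
WP3 (1770, 2197): 2473.1 m
WP2 (2929, -1154): 2892.8 m
WP4 (2884, 2247): 3273.1 m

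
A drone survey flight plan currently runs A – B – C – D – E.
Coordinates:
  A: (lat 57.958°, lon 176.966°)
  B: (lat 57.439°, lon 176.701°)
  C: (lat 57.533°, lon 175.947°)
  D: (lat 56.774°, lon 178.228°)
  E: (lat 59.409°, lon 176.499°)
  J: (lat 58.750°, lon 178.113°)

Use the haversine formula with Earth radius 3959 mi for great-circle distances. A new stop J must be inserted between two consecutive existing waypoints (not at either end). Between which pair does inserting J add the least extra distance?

between D and E

Added distance for inserting J between each consecutive pair:
A–B: 135.8 mi
B–C: 190.8 mi
C–D: 151.7 mi
D–E: 17.1 mi
Smallest added distance is 17.1 mi, inserting between D and E.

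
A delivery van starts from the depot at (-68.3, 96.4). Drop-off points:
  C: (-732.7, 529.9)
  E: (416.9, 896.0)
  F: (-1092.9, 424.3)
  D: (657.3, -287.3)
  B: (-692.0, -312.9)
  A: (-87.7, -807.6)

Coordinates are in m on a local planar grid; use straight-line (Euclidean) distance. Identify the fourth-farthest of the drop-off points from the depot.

D

Distance to each, sorted:
F: 1075.8 m
E: 935.3 m
A: 904.2 m
D: 820.8 m
C: 793.3 m
B: 746.0 m
The fourth-farthest is D at 820.8 m.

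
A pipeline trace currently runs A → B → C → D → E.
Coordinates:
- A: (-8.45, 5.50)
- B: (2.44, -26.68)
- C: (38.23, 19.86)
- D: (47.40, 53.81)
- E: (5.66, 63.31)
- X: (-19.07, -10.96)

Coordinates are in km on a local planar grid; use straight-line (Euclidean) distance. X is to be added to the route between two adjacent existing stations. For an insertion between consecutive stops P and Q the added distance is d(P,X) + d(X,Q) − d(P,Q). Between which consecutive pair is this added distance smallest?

between A and B

Added distance for inserting X between each consecutive pair:
A–B: 12.3 km
B–C: 33.0 km
C–D: 122.7 km
D–E: 128.3 km
Smallest added distance is 12.3 km, inserting between A and B.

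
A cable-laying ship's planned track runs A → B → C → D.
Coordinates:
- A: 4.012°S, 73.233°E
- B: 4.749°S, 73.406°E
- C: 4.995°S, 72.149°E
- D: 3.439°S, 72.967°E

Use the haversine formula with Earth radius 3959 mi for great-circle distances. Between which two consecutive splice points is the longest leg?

C–D

Leg distances:
A→B: 52.3 mi
B→C: 88.2 mi
C→D: 121.4 mi
The longest leg is C–D at 121.4 mi.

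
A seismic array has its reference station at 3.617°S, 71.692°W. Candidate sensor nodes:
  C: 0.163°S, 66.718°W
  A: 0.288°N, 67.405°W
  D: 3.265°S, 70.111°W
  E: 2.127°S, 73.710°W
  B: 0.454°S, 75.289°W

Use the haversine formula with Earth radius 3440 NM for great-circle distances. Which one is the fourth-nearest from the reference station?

Distance to each, sorted:
D: 97.1 NM
E: 150.5 NM
B: 287.5 NM
A: 348.0 NM
C: 363.4 NM
The fourth-nearest is A at 348.0 NM.

A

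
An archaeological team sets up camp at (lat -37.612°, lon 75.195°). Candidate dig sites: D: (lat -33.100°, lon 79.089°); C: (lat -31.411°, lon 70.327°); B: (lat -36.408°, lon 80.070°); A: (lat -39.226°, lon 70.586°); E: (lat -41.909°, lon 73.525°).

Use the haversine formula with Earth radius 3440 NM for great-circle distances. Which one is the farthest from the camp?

C

Distance to each, sorted:
C: 443.2 NM
D: 331.2 NM
E: 269.2 NM
B: 244.6 NM
A: 237.4 NM
The farthest is C at 443.2 NM.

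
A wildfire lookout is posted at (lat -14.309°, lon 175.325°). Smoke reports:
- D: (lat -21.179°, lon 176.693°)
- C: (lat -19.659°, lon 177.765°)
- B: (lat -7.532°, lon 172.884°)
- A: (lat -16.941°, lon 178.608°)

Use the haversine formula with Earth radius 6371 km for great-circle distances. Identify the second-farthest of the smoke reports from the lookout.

D

Distance to each, sorted:
B: 799.3 km
D: 777.5 km
C: 649.0 km
A: 457.4 km
The second-farthest is D at 777.5 km.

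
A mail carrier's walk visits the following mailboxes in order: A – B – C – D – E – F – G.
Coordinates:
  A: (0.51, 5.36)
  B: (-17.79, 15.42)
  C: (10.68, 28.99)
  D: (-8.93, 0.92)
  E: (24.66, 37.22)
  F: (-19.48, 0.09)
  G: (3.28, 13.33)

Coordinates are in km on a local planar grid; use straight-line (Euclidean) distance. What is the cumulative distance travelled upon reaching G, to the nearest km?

220 km

Leg distances:
A→B: 20.9 km  (cumulative 20.9 km)
B→C: 31.5 km  (cumulative 52.4 km)
C→D: 34.2 km  (cumulative 86.7 km)
D→E: 49.5 km  (cumulative 136.1 km)
E→F: 57.7 km  (cumulative 193.8 km)
F→G: 26.3 km  (cumulative 220.1 km)
Cumulative distance at G ≈ 220 km.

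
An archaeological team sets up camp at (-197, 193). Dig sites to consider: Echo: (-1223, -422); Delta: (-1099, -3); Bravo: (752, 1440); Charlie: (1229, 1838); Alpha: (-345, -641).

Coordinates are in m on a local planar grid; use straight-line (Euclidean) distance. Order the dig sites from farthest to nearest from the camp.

Charlie, Bravo, Echo, Delta, Alpha

Distances from the camp:
Charlie (1229, 1838): 2177.0 m
Bravo (752, 1440): 1567.0 m
Echo (-1223, -422): 1196.2 m
Delta (-1099, -3): 923.0 m
Alpha (-345, -641): 847.0 m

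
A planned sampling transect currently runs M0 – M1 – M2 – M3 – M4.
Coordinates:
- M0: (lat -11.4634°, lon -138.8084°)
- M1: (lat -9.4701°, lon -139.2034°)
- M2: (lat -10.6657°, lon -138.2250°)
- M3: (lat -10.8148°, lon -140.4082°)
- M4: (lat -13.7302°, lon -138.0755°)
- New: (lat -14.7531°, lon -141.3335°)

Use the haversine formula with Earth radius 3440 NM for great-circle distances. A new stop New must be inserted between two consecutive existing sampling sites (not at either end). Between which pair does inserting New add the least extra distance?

Added distance for inserting New between each consecutive pair:
M0–M1: 465.6 NM
M1–M2: 554.3 NM
M2–M3: 419.0 NM
M3–M4: 219.7 NM
Smallest added distance is 219.7 NM, inserting between M3 and M4.

between M3 and M4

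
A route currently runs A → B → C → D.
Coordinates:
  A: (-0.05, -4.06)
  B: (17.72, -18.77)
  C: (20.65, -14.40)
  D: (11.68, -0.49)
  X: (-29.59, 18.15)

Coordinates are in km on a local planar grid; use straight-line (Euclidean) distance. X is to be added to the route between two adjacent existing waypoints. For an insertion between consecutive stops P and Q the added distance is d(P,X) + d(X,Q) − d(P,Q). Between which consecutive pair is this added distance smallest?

Added distance for inserting X between each consecutive pair:
A–B: 73.9 km
B–C: 114.6 km
C–D: 88.6 km
Smallest added distance is 73.9 km, inserting between A and B.

between A and B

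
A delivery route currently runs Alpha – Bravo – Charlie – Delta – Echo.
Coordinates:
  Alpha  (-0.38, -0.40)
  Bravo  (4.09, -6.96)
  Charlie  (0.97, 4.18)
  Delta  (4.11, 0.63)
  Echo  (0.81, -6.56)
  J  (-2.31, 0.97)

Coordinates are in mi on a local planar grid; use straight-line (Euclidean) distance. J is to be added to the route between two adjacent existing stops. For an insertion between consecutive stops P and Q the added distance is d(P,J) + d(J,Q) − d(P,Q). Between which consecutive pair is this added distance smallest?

between Bravo and Charlie

Added distance for inserting J between each consecutive pair:
Alpha–Bravo: 4.6 mi
Bravo–Charlie: 3.2 mi
Charlie–Delta: 6.3 mi
Delta–Echo: 6.7 mi
Smallest added distance is 3.2 mi, inserting between Bravo and Charlie.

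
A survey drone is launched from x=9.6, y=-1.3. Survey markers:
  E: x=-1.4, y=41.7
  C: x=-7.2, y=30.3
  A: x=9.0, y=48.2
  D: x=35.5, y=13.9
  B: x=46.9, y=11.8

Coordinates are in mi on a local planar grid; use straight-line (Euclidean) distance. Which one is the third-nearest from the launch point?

B

Distances from the launch point (x=9.6, y=-1.3):
D: 30.0 mi
C: 35.8 mi
B: 39.5 mi
E: 44.4 mi
A: 49.5 mi
The third-nearest is B at 39.5 mi.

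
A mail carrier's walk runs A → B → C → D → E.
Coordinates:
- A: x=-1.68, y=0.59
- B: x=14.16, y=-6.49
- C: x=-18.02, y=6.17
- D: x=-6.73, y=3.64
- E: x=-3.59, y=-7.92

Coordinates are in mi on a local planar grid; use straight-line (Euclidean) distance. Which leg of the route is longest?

Leg distances:
A→B: 17.4 mi
B→C: 34.6 mi
C→D: 11.6 mi
D→E: 12.0 mi
The longest leg is B–C at 34.6 mi.

B–C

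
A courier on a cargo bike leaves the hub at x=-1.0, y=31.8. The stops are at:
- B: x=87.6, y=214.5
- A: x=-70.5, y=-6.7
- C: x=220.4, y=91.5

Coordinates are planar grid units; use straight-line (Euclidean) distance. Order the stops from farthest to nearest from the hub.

Distance from the hub at x=-1.0, y=31.8 to each:
C x=220.4, y=91.5: 229.3
B x=87.6, y=214.5: 203.0
A x=-70.5, y=-6.7: 79.5

C, B, A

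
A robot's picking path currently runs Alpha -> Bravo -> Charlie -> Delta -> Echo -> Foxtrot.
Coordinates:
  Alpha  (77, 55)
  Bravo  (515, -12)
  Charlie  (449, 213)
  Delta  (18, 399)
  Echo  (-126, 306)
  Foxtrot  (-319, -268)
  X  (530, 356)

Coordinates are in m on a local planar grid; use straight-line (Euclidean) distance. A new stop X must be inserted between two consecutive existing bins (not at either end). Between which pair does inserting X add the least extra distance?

Added distance for inserting X between each consecutive pair:
Alpha–Bravo: 469.1 m
Bravo–Charlie: 298.2 m
Charlie–Delta: 208.7 m
Delta–Echo: 1000.3 m
Echo–Foxtrot: 1106.0 m
Smallest added distance is 208.7 m, inserting between Charlie and Delta.

between Charlie and Delta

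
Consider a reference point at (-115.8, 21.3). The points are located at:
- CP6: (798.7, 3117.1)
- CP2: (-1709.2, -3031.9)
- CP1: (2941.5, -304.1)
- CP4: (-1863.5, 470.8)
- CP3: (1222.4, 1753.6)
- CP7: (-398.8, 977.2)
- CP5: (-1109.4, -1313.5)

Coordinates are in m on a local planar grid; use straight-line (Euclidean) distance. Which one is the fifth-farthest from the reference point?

Distances from the reference point ((-115.8, 21.3)):
CP2: 3444.0 m
CP6: 3228.0 m
CP1: 3074.6 m
CP3: 2189.0 m
CP4: 1804.6 m
CP5: 1664.0 m
CP7: 996.9 m
The fifth-farthest is CP4 at 1804.6 m.

CP4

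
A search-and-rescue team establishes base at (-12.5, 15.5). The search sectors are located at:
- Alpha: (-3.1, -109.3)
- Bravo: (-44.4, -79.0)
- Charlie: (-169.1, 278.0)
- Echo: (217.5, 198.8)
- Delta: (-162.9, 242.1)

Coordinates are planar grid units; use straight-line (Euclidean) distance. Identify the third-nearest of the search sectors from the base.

Delta

Distances from the base ((-12.5, 15.5)):
Bravo: 99.7
Alpha: 125.2
Delta: 272.0
Echo: 294.1
Charlie: 305.7
The third-nearest is Delta at 272.0.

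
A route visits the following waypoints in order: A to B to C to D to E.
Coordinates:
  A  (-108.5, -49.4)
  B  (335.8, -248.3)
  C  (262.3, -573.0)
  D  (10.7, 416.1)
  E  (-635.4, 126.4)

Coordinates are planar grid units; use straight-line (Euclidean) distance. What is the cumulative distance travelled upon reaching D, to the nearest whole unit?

Leg distances:
A→B: 486.8  (cumulative 486.8)
B→C: 332.9  (cumulative 819.7)
C→D: 1020.6  (cumulative 1840.3)
Cumulative distance at D ≈ 1840.

1840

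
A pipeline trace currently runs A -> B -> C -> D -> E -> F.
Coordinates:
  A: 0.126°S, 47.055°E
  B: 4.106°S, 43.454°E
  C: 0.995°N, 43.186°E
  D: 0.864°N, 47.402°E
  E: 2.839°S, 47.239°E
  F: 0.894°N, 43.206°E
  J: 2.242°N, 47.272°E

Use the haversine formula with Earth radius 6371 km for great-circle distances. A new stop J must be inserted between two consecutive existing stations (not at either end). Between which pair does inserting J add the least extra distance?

Added distance for inserting J between each consecutive pair:
A–B: 491.4 km
B–C: 730.4 km
C–D: 159.8 km
D–E: 306.7 km
E–F: 430.2 km
Smallest added distance is 159.8 km, inserting between C and D.

between C and D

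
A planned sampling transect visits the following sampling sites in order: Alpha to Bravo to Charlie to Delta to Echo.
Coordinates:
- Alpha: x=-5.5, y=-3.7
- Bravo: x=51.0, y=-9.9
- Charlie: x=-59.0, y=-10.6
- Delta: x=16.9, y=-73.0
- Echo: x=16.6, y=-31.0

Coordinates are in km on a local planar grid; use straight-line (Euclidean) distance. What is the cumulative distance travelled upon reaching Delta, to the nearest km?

Leg distances:
Alpha→Bravo: 56.8 km  (cumulative 56.8 km)
Bravo→Charlie: 110.0 km  (cumulative 166.8 km)
Charlie→Delta: 98.3 km  (cumulative 265.1 km)
Cumulative distance at Delta ≈ 265 km.

265 km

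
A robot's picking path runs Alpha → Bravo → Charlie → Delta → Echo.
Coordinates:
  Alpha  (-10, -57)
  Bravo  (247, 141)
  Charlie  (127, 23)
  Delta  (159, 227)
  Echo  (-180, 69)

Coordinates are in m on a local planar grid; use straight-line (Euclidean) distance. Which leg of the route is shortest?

Bravo–Charlie

Leg distances:
Alpha→Bravo: 324.4 m
Bravo→Charlie: 168.3 m
Charlie→Delta: 206.5 m
Delta→Echo: 374.0 m
The shortest leg is Bravo–Charlie at 168.3 m.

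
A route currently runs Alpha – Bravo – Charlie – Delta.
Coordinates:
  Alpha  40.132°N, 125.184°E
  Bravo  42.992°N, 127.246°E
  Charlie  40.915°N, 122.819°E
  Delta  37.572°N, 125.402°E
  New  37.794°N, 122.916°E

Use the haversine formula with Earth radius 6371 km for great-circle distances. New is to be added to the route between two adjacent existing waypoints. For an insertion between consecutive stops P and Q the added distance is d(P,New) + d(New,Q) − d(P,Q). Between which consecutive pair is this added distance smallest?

between Charlie and Delta

Added distance for inserting New between each consecutive pair:
Alpha–Bravo: 648.6 km
Bravo–Charlie: 598.7 km
Charlie–Delta: 134.1 km
Smallest added distance is 134.1 km, inserting between Charlie and Delta.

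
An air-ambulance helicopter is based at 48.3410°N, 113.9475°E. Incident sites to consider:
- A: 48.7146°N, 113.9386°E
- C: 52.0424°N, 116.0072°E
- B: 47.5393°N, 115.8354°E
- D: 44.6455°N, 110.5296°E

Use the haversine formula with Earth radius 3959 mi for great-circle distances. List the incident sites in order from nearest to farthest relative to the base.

Computing each great-circle distance from 48.3410°N, 113.9475°E:
A 48.7146°N, 113.9386°E: 25.8 mi
B 47.5393°N, 115.8354°E: 103.5 mi
C 52.0424°N, 116.0072°E: 271.5 mi
D 44.6455°N, 110.5296°E: 302.6 mi

A, B, C, D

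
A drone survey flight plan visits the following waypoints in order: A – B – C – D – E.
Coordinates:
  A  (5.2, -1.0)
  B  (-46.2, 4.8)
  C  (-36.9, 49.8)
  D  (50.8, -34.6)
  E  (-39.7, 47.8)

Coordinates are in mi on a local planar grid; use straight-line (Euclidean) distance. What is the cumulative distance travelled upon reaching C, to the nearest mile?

98 mi

Leg distances:
A→B: 51.7 mi  (cumulative 51.7 mi)
B→C: 46.0 mi  (cumulative 97.7 mi)
Cumulative distance at C ≈ 98 mi.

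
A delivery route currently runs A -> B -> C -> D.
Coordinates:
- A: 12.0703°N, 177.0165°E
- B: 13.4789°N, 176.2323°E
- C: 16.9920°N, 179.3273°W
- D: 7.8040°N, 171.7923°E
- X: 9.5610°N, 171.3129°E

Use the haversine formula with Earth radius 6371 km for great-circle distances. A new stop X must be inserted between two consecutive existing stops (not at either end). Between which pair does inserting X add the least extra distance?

Added distance for inserting X between each consecutive pair:
A–B: 1194.9 km
B–C: 1381.1 km
C–D: 104.8 km
Smallest added distance is 104.8 km, inserting between C and D.

between C and D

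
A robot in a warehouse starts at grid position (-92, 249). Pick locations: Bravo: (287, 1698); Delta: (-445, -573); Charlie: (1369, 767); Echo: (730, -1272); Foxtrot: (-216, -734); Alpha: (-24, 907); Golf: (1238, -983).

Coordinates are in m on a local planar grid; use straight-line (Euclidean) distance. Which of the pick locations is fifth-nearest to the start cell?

Distance to each, sorted:
Alpha: 661.5 m
Delta: 894.6 m
Foxtrot: 990.8 m
Bravo: 1497.7 m
Charlie: 1550.1 m
Echo: 1728.9 m
Golf: 1812.9 m
The fifth-nearest is Charlie at 1550.1 m.

Charlie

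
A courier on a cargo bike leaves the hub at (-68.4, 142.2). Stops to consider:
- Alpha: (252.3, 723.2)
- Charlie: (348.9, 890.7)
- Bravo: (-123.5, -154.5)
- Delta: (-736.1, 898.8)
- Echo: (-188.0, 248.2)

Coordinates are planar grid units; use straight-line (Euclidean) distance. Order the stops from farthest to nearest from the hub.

Delta, Charlie, Alpha, Bravo, Echo

Computing each straight-line distance from (-68.4, 142.2):
Delta (-736.1, 898.8): 1009.1
Charlie (348.9, 890.7): 857.0
Alpha (252.3, 723.2): 663.6
Bravo (-123.5, -154.5): 301.8
Echo (-188.0, 248.2): 159.8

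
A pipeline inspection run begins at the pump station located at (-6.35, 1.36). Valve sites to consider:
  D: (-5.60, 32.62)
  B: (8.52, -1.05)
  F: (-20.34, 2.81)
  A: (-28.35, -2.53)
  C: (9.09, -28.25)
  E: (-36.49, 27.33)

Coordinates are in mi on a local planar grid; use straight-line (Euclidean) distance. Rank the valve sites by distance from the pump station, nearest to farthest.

F, B, A, D, C, E

Computing each straight-line distance from (-6.35, 1.36):
F (-20.34, 2.81): 14.1 mi
B (8.52, -1.05): 15.1 mi
A (-28.35, -2.53): 22.3 mi
D (-5.60, 32.62): 31.3 mi
C (9.09, -28.25): 33.4 mi
E (-36.49, 27.33): 39.8 mi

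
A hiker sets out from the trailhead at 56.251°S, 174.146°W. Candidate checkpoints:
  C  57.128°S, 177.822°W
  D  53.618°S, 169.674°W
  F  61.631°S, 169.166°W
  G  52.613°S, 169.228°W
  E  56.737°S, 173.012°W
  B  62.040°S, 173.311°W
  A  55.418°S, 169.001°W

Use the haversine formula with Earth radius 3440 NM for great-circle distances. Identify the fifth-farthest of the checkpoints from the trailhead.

Distances from the trailhead (56.251°S, 174.146°W):
F: 357.7 NM
B: 348.5 NM
G: 277.7 NM
D: 220.8 NM
A: 180.5 NM
C: 132.1 NM
E: 47.6 NM
The fifth-farthest is A at 180.5 NM.

A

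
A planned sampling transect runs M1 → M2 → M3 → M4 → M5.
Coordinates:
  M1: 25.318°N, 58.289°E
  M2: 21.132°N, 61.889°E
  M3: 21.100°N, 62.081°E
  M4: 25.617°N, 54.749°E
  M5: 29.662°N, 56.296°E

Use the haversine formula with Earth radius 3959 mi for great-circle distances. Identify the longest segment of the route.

Leg distances:
M1→M2: 368.6 mi
M2→M3: 12.6 mi
M3→M4: 559.9 mi
M4→M5: 295.1 mi
The longest leg is M3–M4 at 559.9 mi.

M3–M4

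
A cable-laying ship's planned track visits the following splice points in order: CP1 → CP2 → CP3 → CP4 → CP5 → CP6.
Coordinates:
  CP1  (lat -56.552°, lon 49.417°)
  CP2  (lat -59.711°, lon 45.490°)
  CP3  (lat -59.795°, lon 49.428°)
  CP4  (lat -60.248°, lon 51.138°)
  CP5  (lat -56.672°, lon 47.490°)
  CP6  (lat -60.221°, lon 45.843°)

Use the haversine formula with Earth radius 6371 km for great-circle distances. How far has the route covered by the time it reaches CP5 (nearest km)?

1199 km

Leg distances:
CP1→CP2: 420.0 km  (cumulative 420.0 km)
CP2→CP3: 220.7 km  (cumulative 640.7 km)
CP3→CP4: 107.5 km  (cumulative 748.3 km)
CP4→CP5: 450.5 km  (cumulative 1198.8 km)
Cumulative distance at CP5 ≈ 1199 km.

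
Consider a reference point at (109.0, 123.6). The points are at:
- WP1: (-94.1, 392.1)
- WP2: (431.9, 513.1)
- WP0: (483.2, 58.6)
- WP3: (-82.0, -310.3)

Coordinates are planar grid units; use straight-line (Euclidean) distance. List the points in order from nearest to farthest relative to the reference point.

WP1, WP0, WP3, WP2

Computing each straight-line distance from (109.0, 123.6):
WP1 (-94.1, 392.1): 336.7
WP0 (483.2, 58.6): 379.8
WP3 (-82.0, -310.3): 474.1
WP2 (431.9, 513.1): 505.9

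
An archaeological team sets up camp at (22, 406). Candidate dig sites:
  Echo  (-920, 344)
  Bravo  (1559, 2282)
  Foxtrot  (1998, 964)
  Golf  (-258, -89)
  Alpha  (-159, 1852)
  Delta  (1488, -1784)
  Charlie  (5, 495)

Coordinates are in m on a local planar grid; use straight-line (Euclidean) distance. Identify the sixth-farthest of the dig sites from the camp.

Golf

Distance to each, sorted:
Delta: 2635.4 m
Bravo: 2425.2 m
Foxtrot: 2053.3 m
Alpha: 1457.3 m
Echo: 944.0 m
Golf: 568.7 m
Charlie: 90.6 m
The sixth-farthest is Golf at 568.7 m.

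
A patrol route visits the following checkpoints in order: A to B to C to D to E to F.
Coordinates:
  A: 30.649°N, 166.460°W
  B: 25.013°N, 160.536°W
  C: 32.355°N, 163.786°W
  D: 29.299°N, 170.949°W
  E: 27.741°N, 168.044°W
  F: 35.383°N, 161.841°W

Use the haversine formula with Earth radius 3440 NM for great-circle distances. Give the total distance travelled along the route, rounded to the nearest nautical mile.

2084 NM

Leg distances:
A→B: 461.8 NM  (cumulative 461.8 NM)
B→C: 472.8 NM  (cumulative 934.6 NM)
C→D: 412.2 NM  (cumulative 1346.8 NM)
D→E: 179.5 NM  (cumulative 1526.4 NM)
E→F: 557.6 NM  (cumulative 2083.9 NM)
Total route length ≈ 2084 NM.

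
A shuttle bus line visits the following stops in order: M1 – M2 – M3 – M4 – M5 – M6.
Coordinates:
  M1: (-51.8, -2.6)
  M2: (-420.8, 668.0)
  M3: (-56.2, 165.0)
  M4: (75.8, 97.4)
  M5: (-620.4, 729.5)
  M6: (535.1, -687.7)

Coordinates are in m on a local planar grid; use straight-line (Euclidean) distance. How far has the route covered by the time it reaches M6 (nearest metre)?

4304 m

Leg distances:
M1→M2: 765.4 m  (cumulative 765.4 m)
M2→M3: 621.2 m  (cumulative 1386.7 m)
M3→M4: 148.3 m  (cumulative 1535.0 m)
M4→M5: 940.3 m  (cumulative 2475.3 m)
M5→M6: 1828.6 m  (cumulative 4303.9 m)
Cumulative distance at M6 ≈ 4304 m.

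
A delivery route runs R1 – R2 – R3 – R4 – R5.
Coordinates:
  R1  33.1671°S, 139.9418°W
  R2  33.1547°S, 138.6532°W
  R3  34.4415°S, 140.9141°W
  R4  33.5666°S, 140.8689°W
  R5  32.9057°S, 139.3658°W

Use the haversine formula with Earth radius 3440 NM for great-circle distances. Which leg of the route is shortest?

Leg distances:
R1→R2: 64.8 NM
R2→R3: 136.7 NM
R3→R4: 52.6 NM
R4→R5: 85.3 NM
The shortest leg is R3–R4 at 52.6 NM.

R3–R4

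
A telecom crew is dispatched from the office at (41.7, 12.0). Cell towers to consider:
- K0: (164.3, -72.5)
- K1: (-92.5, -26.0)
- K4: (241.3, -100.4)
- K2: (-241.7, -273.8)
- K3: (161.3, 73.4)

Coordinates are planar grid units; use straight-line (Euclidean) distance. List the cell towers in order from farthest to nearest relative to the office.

Distance from the office at (41.7, 12.0) to each:
K2 (-241.7, -273.8): 402.5
K4 (241.3, -100.4): 229.1
K0 (164.3, -72.5): 148.9
K1 (-92.5, -26.0): 139.5
K3 (161.3, 73.4): 134.4

K2, K4, K0, K1, K3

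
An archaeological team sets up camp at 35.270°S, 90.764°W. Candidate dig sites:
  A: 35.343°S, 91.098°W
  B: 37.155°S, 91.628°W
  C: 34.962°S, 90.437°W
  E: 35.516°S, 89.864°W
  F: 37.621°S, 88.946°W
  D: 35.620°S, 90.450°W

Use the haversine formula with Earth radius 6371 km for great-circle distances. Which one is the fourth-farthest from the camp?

D

Distances from the camp (35.270°S, 90.764°W):
F: 307.9 km
B: 223.5 km
E: 86.0 km
D: 48.2 km
C: 45.4 km
A: 31.4 km
The fourth-farthest is D at 48.2 km.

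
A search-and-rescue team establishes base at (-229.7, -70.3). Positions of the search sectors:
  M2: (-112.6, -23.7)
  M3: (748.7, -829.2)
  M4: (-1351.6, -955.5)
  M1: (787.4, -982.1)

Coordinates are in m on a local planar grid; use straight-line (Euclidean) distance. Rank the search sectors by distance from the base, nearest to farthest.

M2, M3, M1, M4

Distance from the base at (-229.7, -70.3) to each:
M2 (-112.6, -23.7): 126.0 m
M3 (748.7, -829.2): 1238.2 m
M1 (787.4, -982.1): 1366.0 m
M4 (-1351.6, -955.5): 1429.1 m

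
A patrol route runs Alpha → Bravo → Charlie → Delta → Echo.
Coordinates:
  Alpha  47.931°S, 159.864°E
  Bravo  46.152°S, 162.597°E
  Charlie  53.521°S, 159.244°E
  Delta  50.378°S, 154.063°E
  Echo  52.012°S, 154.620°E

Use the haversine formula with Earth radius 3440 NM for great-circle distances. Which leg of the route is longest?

Leg distances:
Alpha→Bravo: 154.6 NM
Bravo→Charlie: 461.0 NM
Charlie→Delta: 268.9 NM
Delta→Echo: 100.3 NM
The longest leg is Bravo–Charlie at 461.0 NM.

Bravo–Charlie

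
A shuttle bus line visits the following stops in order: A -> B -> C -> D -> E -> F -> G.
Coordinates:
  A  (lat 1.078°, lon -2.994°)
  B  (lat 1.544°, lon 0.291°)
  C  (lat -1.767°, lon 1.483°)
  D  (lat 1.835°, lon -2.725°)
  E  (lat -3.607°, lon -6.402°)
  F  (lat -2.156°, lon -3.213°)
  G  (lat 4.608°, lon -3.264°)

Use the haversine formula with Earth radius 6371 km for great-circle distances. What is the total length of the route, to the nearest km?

3247 km

Leg distances:
A→B: 368.8 km  (cumulative 368.8 km)
B→C: 391.3 km  (cumulative 760.1 km)
C→D: 615.9 km  (cumulative 1376.0 km)
D→E: 730.2 km  (cumulative 2106.2 km)
E→F: 389.2 km  (cumulative 2495.3 km)
F→G: 752.1 km  (cumulative 3247.5 km)
Total route length ≈ 3247 km.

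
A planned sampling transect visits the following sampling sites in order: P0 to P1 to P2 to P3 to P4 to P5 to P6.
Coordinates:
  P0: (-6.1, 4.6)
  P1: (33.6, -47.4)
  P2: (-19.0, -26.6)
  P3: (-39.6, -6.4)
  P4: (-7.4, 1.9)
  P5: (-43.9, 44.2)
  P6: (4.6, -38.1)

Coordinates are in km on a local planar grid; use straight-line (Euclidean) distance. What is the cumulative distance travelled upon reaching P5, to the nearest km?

Leg distances:
P0→P1: 65.4 km  (cumulative 65.4 km)
P1→P2: 56.6 km  (cumulative 122.0 km)
P2→P3: 28.9 km  (cumulative 150.8 km)
P3→P4: 33.3 km  (cumulative 184.1 km)
P4→P5: 55.9 km  (cumulative 240.0 km)
Cumulative distance at P5 ≈ 240 km.

240 km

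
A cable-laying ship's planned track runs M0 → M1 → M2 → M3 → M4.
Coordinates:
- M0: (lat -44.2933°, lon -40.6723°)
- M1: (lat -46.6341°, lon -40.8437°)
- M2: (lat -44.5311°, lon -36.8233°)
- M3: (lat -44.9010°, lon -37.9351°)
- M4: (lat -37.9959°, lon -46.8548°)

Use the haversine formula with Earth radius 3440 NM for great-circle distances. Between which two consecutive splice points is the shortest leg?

M2–M3

Leg distances:
M0→M1: 140.7 NM
M1→M2: 210.9 NM
M2→M3: 52.4 NM
M3→M4: 576.4 NM
The shortest leg is M2–M3 at 52.4 NM.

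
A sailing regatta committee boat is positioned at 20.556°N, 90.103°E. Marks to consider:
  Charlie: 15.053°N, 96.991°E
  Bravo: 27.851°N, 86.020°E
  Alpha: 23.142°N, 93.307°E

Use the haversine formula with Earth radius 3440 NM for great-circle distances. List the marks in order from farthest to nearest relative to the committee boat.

Computing each great-circle distance from 20.556°N, 90.103°E:
Charlie 15.053°N, 96.991°E: 513.8 NM
Bravo 27.851°N, 86.020°E: 491.6 NM
Alpha 23.142°N, 93.307°E: 236.6 NM

Charlie, Bravo, Alpha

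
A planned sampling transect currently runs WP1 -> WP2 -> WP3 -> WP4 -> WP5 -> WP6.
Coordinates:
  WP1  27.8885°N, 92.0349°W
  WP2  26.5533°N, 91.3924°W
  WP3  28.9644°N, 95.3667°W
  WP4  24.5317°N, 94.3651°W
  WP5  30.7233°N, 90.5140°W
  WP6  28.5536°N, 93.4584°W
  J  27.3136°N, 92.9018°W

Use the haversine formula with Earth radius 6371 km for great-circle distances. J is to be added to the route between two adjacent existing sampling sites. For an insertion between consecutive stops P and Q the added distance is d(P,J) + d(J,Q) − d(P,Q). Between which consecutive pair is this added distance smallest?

Added distance for inserting J between each consecutive pair:
WP1–WP2: 117.1 km
WP2–WP3: 1.3 km
WP3–WP4: 142.9 km
WP4–WP5: 0.8 km
WP5–WP6: 219.8 km
Smallest added distance is 0.8 km, inserting between WP4 and WP5.

between WP4 and WP5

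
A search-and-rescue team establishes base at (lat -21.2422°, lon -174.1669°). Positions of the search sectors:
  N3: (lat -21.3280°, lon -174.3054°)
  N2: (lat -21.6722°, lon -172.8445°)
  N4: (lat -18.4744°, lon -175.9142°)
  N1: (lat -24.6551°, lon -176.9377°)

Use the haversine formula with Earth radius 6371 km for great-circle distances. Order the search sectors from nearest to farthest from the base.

Computing each great-circle distance from (lat -21.2422°, lon -174.1669°):
N3 (lat -21.3280°, lon -174.3054°): 17.2 km
N2 (lat -21.6722°, lon -172.8445°): 145.0 km
N4 (lat -18.4744°, lon -175.9142°): 357.9 km
N1 (lat -24.6551°, lon -176.9377°): 473.8 km

N3, N2, N4, N1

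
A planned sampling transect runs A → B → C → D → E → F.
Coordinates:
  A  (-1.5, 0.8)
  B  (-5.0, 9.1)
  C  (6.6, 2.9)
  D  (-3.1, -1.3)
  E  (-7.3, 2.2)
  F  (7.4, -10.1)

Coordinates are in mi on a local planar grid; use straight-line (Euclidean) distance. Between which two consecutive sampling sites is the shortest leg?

Leg distances:
A→B: 9.0 mi
B→C: 13.2 mi
C→D: 10.6 mi
D→E: 5.5 mi
E→F: 19.2 mi
The shortest leg is D–E at 5.5 mi.

D–E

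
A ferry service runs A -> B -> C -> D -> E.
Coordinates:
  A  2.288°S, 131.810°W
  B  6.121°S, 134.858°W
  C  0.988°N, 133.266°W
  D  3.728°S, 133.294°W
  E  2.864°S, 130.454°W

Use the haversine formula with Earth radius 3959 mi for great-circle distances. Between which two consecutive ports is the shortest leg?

D–E

Leg distances:
A→B: 338.0 mi
B→C: 503.3 mi
C→D: 325.9 mi
D→E: 204.8 mi
The shortest leg is D–E at 204.8 mi.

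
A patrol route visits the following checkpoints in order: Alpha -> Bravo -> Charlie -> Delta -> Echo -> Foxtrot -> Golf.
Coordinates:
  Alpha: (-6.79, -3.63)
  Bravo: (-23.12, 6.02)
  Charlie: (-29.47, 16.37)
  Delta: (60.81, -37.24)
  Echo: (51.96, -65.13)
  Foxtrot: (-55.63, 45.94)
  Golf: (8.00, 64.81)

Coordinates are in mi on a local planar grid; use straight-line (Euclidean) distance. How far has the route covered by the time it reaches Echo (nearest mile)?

Leg distances:
Alpha→Bravo: 19.0 mi  (cumulative 19.0 mi)
Bravo→Charlie: 12.1 mi  (cumulative 31.1 mi)
Charlie→Delta: 105.0 mi  (cumulative 136.1 mi)
Delta→Echo: 29.3 mi  (cumulative 165.4 mi)
Cumulative distance at Echo ≈ 165 mi.

165 mi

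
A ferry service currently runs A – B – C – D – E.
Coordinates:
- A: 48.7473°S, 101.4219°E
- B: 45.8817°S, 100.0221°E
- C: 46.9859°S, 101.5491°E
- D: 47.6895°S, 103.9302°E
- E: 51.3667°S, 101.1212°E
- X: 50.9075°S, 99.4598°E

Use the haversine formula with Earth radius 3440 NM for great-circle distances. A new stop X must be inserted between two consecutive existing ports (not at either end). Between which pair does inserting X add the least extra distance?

Added distance for inserting X between each consecutive pair:
A–B: 271.7 NM
B–C: 460.4 NM
C–D: 404.3 NM
D–E: 82.6 NM
Smallest added distance is 82.6 NM, inserting between D and E.

between D and E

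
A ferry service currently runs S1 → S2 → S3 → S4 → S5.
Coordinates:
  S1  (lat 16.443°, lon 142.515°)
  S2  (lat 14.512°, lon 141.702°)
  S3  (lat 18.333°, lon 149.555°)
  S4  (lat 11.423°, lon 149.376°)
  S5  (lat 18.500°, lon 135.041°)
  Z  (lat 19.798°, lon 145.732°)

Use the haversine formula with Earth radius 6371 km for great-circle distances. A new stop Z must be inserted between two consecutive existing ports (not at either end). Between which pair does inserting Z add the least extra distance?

between S2 and S3

Added distance for inserting Z between each consecutive pair:
S1–S2: 1000.0 km
S2–S3: 221.6 km
S3–S4: 674.5 km
S4–S5: 413.5 km
Smallest added distance is 221.6 km, inserting between S2 and S3.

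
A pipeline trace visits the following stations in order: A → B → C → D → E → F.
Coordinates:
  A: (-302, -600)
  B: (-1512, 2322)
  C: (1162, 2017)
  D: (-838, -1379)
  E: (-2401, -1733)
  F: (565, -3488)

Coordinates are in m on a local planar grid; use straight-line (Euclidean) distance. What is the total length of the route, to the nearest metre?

14844 m

Leg distances:
A→B: 3162.6 m  (cumulative 3162.6 m)
B→C: 2691.3 m  (cumulative 5854.0 m)
C→D: 3941.2 m  (cumulative 9795.1 m)
D→E: 1602.6 m  (cumulative 11397.7 m)
E→F: 3446.3 m  (cumulative 14844.0 m)
Total route length ≈ 14844 m.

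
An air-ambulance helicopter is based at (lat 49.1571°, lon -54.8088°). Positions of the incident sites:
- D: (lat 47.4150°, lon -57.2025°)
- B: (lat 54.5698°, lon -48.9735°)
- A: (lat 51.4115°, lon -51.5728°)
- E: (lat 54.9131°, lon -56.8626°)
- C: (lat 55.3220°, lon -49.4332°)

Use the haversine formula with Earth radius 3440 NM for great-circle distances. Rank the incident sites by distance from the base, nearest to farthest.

D, A, E, B, C

Computing each great-circle distance from (lat 49.1571°, lon -54.8088°):
D (lat 47.4150°, lon -57.2025°): 141.7 NM
A (lat 51.4115°, lon -51.5728°): 183.6 NM
E (lat 54.9131°, lon -56.8626°): 353.8 NM
B (lat 54.5698°, lon -48.9735°): 390.1 NM
C (lat 55.3220°, lon -49.4332°): 419.3 NM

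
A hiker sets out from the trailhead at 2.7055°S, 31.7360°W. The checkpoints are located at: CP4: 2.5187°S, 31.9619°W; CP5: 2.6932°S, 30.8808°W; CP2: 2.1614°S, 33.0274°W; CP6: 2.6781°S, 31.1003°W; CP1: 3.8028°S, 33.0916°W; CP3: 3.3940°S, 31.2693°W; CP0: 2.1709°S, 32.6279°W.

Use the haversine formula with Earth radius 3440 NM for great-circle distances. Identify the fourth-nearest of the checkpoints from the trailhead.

Distances from the trailhead (2.7055°S, 31.7360°W):
CP4: 17.6 NM
CP6: 38.2 NM
CP3: 49.9 NM
CP5: 51.3 NM
CP0: 62.4 NM
CP2: 84.1 NM
CP1: 104.6 NM
The fourth-nearest is CP5 at 51.3 NM.

CP5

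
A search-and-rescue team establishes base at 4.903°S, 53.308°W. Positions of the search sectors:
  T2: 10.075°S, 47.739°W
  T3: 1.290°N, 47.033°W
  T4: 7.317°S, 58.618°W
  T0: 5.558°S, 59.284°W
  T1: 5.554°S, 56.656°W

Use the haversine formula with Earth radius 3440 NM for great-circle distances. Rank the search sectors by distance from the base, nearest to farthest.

Distances from the base:
T1 5.554°S, 56.656°W: 204.0 NM
T4 7.317°S, 58.618°W: 348.5 NM
T0 5.558°S, 59.284°W: 359.5 NM
T2 10.075°S, 47.739°W: 454.1 NM
T3 1.290°N, 47.033°W: 529.1 NM

T1, T4, T0, T2, T3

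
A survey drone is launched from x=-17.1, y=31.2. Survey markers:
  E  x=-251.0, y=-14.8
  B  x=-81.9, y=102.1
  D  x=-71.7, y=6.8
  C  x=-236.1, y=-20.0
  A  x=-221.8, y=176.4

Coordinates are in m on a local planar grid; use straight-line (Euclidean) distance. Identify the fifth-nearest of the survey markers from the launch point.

A

Distances from the launch point (x=-17.1, y=31.2):
D: 59.8 m
B: 96.1 m
C: 224.9 m
E: 238.4 m
A: 251.0 m
The fifth-nearest is A at 251.0 m.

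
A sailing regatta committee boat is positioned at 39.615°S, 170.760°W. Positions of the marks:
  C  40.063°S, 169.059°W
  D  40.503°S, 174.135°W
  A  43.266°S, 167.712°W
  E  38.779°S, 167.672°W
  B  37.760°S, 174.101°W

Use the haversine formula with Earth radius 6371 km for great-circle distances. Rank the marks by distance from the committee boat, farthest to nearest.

Distance from the committee boat at 39.615°S, 170.760°W to each:
A 43.266°S, 167.712°W: 478.8 km
B 37.760°S, 174.101°W: 355.8 km
D 40.503°S, 174.135°W: 303.7 km
E 38.779°S, 167.672°W: 281.9 km
C 40.063°S, 169.059°W: 153.5 km

A, B, D, E, C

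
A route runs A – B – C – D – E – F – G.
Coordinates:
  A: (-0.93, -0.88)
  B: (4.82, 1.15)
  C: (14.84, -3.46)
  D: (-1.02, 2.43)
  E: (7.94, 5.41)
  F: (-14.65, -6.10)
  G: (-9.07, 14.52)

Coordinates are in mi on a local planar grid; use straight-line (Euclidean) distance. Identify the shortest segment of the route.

Leg distances:
A→B: 6.1 mi
B→C: 11.0 mi
C→D: 16.9 mi
D→E: 9.4 mi
E→F: 25.4 mi
F→G: 21.4 mi
The shortest leg is A–B at 6.1 mi.

A–B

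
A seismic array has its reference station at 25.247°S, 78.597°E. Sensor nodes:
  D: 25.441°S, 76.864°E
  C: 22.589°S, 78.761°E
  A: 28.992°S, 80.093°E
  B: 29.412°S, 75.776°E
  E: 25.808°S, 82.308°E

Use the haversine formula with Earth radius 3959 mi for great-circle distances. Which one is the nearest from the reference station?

D

Distances from the reference station (25.247°S, 78.597°E):
D: 109.0 mi
C: 184.0 mi
E: 234.6 mi
A: 274.6 mi
B: 335.8 mi
The nearest is D at 109.0 mi.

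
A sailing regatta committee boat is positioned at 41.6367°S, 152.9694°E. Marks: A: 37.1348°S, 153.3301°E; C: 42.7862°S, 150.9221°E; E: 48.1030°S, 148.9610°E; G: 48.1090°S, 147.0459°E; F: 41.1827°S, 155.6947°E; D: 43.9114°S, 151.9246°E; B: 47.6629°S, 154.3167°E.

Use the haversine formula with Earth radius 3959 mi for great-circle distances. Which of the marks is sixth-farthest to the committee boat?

Distances from the committee boat (41.6367°S, 152.9694°E):
G: 532.7 mi
E: 487.8 mi
B: 421.6 mi
A: 311.7 mi
D: 165.9 mi
F: 144.7 mi
C: 131.5 mi
The sixth-farthest is F at 144.7 mi.

F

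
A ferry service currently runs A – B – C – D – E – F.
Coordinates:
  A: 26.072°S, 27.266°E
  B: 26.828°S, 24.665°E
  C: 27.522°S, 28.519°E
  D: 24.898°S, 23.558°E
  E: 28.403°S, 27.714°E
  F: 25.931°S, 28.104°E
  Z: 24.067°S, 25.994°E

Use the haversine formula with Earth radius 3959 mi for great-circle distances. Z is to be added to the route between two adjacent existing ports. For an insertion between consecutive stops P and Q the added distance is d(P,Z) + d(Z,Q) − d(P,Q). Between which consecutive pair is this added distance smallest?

Added distance for inserting Z between each consecutive pair:
A–B: 198.6 mi
B–C: 252.1 mi
C–D: 92.4 mi
D–E: 128.8 mi
E–F: 330.0 mi
Smallest added distance is 92.4 mi, inserting between C and D.

between C and D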